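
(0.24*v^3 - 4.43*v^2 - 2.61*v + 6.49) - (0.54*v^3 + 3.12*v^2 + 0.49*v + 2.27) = -0.3*v^3 - 7.55*v^2 - 3.1*v + 4.22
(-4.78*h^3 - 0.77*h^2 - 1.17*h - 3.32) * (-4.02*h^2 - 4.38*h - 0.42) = 19.2156*h^5 + 24.0318*h^4 + 10.0836*h^3 + 18.7944*h^2 + 15.033*h + 1.3944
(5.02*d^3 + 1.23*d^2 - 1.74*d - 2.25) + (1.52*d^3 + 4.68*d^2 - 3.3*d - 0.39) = 6.54*d^3 + 5.91*d^2 - 5.04*d - 2.64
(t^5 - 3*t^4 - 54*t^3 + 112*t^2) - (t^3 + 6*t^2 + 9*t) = t^5 - 3*t^4 - 55*t^3 + 106*t^2 - 9*t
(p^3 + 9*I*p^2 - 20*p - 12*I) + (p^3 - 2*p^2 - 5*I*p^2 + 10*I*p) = 2*p^3 - 2*p^2 + 4*I*p^2 - 20*p + 10*I*p - 12*I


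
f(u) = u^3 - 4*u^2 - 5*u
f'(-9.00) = 310.00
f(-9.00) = -1008.00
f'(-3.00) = 46.00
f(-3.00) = -48.00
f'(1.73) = -9.86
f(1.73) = -15.44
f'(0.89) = -9.74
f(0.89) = -6.91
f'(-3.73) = 66.58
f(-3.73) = -88.90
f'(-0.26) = -2.72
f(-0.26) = 1.01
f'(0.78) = -9.41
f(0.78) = -5.86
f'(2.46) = -6.53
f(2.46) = -21.62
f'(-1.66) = 16.55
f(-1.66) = -7.30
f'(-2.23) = 27.76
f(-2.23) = -19.83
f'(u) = 3*u^2 - 8*u - 5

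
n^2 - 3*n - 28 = (n - 7)*(n + 4)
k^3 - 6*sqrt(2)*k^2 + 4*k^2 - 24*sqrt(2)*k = k*(k + 4)*(k - 6*sqrt(2))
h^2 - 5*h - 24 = (h - 8)*(h + 3)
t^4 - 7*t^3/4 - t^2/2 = t^2*(t - 2)*(t + 1/4)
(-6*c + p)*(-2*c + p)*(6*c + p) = 72*c^3 - 36*c^2*p - 2*c*p^2 + p^3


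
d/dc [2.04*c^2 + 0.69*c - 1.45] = 4.08*c + 0.69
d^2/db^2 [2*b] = 0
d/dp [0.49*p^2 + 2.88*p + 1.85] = 0.98*p + 2.88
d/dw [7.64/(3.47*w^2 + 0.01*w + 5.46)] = (-53.0216*w - 0.0764)/(3.47*w^2 + 0.01*w + 5.46)^2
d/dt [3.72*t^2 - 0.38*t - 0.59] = 7.44*t - 0.38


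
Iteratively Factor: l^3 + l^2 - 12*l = (l - 3)*(l^2 + 4*l) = l*(l - 3)*(l + 4)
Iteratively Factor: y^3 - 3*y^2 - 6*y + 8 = (y - 1)*(y^2 - 2*y - 8) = (y - 1)*(y + 2)*(y - 4)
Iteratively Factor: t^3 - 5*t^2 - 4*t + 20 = (t - 5)*(t^2 - 4) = (t - 5)*(t + 2)*(t - 2)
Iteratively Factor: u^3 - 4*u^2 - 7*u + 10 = (u - 5)*(u^2 + u - 2) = (u - 5)*(u - 1)*(u + 2)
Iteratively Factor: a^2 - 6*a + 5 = (a - 5)*(a - 1)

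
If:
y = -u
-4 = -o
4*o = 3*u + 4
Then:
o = 4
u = 4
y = -4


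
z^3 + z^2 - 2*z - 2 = (z + 1)*(z - sqrt(2))*(z + sqrt(2))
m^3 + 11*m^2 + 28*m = m*(m + 4)*(m + 7)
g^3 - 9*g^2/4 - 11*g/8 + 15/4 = (g - 2)*(g - 3/2)*(g + 5/4)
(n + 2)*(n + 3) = n^2 + 5*n + 6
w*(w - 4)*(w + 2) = w^3 - 2*w^2 - 8*w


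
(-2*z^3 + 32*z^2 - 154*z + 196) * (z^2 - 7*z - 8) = -2*z^5 + 46*z^4 - 362*z^3 + 1018*z^2 - 140*z - 1568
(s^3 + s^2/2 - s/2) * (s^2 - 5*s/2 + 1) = s^5 - 2*s^4 - 3*s^3/4 + 7*s^2/4 - s/2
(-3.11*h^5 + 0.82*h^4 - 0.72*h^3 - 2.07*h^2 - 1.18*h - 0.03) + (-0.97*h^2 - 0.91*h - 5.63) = -3.11*h^5 + 0.82*h^4 - 0.72*h^3 - 3.04*h^2 - 2.09*h - 5.66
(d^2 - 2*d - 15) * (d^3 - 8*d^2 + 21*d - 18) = d^5 - 10*d^4 + 22*d^3 + 60*d^2 - 279*d + 270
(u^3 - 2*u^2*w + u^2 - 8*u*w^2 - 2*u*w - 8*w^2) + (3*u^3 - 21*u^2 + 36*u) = 4*u^3 - 2*u^2*w - 20*u^2 - 8*u*w^2 - 2*u*w + 36*u - 8*w^2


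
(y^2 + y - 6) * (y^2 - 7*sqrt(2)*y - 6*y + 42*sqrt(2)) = y^4 - 7*sqrt(2)*y^3 - 5*y^3 - 12*y^2 + 35*sqrt(2)*y^2 + 36*y + 84*sqrt(2)*y - 252*sqrt(2)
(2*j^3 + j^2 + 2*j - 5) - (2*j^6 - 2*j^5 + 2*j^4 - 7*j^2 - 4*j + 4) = -2*j^6 + 2*j^5 - 2*j^4 + 2*j^3 + 8*j^2 + 6*j - 9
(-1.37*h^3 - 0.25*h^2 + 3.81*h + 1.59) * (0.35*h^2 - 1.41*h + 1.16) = -0.4795*h^5 + 1.8442*h^4 + 0.0967999999999999*h^3 - 5.1056*h^2 + 2.1777*h + 1.8444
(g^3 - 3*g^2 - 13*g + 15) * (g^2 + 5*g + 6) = g^5 + 2*g^4 - 22*g^3 - 68*g^2 - 3*g + 90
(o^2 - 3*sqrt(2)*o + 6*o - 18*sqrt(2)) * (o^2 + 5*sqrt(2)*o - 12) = o^4 + 2*sqrt(2)*o^3 + 6*o^3 - 42*o^2 + 12*sqrt(2)*o^2 - 252*o + 36*sqrt(2)*o + 216*sqrt(2)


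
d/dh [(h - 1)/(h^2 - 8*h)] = (-h^2 + 2*h - 8)/(h^2*(h^2 - 16*h + 64))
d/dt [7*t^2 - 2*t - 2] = 14*t - 2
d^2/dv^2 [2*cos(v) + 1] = -2*cos(v)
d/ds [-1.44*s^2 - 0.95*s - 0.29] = -2.88*s - 0.95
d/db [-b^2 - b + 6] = -2*b - 1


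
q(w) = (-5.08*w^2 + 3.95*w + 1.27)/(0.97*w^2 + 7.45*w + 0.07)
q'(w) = (3.95 - 10.16*w)/(0.97*w^2 + 7.45*w + 0.07) + (-1.94*w - 7.45)*(-5.08*w^2 + 3.95*w + 1.27)/(0.97*w^2 + 7.45*w + 0.07)^2 = (-41.6775*w^2 - 3.175*w - 9.185)/(0.9409*w^4 + 14.453*w^3 + 55.6383*w^2 + 1.043*w + 0.0049)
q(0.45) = 0.56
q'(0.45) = -1.45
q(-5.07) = 11.70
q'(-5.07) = -6.53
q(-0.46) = 0.51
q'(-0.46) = -1.67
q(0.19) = 1.21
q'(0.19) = -4.88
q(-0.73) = 0.89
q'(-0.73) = -1.24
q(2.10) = -0.64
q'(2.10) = -0.50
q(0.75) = 0.22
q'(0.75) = -0.91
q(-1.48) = 1.78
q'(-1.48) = -1.23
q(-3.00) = 4.15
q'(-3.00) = -2.04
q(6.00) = -1.98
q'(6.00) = -0.24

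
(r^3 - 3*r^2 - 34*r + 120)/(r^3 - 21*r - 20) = (r^2 + 2*r - 24)/(r^2 + 5*r + 4)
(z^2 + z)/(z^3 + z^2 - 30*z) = (z + 1)/(z^2 + z - 30)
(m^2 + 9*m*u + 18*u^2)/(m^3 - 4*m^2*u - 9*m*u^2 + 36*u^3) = (m + 6*u)/(m^2 - 7*m*u + 12*u^2)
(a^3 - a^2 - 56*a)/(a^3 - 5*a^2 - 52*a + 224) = a/(a - 4)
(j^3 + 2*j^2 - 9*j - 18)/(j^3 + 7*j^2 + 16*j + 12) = (j - 3)/(j + 2)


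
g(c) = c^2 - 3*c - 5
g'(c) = 2*c - 3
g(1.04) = -7.04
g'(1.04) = -0.92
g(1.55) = -7.25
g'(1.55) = 0.10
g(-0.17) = -4.46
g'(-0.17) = -3.34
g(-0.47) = -3.37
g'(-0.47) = -3.94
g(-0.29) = -4.05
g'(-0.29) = -3.58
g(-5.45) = 41.05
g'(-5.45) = -13.90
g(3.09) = -4.72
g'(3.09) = 3.18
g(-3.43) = 17.05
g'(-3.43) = -9.86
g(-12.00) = 175.00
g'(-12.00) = -27.00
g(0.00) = -5.00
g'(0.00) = -3.00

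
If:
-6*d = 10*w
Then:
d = -5*w/3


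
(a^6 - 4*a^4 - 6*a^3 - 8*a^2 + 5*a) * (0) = 0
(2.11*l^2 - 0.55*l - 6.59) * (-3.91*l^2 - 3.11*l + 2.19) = -8.2501*l^4 - 4.4116*l^3 + 32.0983*l^2 + 19.2904*l - 14.4321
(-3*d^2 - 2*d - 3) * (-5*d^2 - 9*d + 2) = 15*d^4 + 37*d^3 + 27*d^2 + 23*d - 6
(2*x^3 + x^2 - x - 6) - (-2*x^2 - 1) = 2*x^3 + 3*x^2 - x - 5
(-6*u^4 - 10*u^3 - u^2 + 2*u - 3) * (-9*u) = 54*u^5 + 90*u^4 + 9*u^3 - 18*u^2 + 27*u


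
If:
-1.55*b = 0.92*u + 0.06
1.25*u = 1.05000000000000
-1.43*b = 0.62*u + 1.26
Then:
No Solution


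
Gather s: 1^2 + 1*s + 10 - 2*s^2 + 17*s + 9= -2*s^2 + 18*s + 20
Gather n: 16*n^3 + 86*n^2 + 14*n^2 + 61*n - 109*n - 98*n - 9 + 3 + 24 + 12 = 16*n^3 + 100*n^2 - 146*n + 30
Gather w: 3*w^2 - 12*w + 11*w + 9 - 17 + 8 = 3*w^2 - w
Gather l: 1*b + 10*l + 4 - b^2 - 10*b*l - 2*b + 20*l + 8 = -b^2 - b + l*(30 - 10*b) + 12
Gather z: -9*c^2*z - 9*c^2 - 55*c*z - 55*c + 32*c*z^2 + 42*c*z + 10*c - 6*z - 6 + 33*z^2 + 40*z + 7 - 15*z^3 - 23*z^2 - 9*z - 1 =-9*c^2 - 45*c - 15*z^3 + z^2*(32*c + 10) + z*(-9*c^2 - 13*c + 25)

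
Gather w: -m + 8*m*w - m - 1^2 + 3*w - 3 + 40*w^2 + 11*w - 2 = -2*m + 40*w^2 + w*(8*m + 14) - 6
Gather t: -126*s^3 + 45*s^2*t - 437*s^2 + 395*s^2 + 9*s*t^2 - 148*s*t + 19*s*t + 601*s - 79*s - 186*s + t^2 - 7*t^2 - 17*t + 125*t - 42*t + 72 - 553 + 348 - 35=-126*s^3 - 42*s^2 + 336*s + t^2*(9*s - 6) + t*(45*s^2 - 129*s + 66) - 168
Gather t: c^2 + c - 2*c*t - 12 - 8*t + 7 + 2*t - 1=c^2 + c + t*(-2*c - 6) - 6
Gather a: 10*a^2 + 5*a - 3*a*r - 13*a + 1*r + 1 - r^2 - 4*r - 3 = 10*a^2 + a*(-3*r - 8) - r^2 - 3*r - 2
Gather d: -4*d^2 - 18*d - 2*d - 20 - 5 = -4*d^2 - 20*d - 25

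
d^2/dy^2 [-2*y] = 0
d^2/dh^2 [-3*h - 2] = 0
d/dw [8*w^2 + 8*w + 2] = 16*w + 8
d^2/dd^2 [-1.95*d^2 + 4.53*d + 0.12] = -3.90000000000000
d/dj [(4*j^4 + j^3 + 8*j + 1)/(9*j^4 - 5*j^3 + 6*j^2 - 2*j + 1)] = (-29*j^6 + 48*j^5 - 234*j^4 + 56*j^3 - 30*j^2 - 12*j + 10)/(81*j^8 - 90*j^7 + 133*j^6 - 96*j^5 + 74*j^4 - 34*j^3 + 16*j^2 - 4*j + 1)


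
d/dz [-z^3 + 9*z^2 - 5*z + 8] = -3*z^2 + 18*z - 5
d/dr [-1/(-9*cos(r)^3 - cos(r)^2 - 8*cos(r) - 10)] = (27*cos(r)^2 + 2*cos(r) + 8)*sin(r)/(9*cos(r)^3 + cos(r)^2 + 8*cos(r) + 10)^2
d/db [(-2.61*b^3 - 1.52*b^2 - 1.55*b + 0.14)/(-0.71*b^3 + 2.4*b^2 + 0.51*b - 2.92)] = (-7.3432*b^4 - 4.8632*b^3 + 26.1066*b^2 + 8.2048*b + 4.4546)/(0.5041*b^6 - 3.408*b^5 + 5.0358*b^4 + 6.5944*b^3 - 13.7559*b^2 - 2.9784*b + 8.5264)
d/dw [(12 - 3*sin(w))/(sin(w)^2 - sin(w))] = 3*(cos(w) - 8/tan(w) + 4*cos(w)/sin(w)^2)/(sin(w) - 1)^2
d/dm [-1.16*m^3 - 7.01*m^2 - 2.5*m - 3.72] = -3.48*m^2 - 14.02*m - 2.5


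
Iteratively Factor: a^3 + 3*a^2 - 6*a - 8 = (a - 2)*(a^2 + 5*a + 4) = (a - 2)*(a + 4)*(a + 1)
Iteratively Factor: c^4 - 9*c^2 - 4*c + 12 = (c - 1)*(c^3 + c^2 - 8*c - 12) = (c - 1)*(c + 2)*(c^2 - c - 6) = (c - 1)*(c + 2)^2*(c - 3)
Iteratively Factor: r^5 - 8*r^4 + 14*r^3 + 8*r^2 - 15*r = (r - 1)*(r^4 - 7*r^3 + 7*r^2 + 15*r) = (r - 5)*(r - 1)*(r^3 - 2*r^2 - 3*r) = (r - 5)*(r - 1)*(r + 1)*(r^2 - 3*r) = (r - 5)*(r - 3)*(r - 1)*(r + 1)*(r)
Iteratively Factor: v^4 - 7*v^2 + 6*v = (v + 3)*(v^3 - 3*v^2 + 2*v) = v*(v + 3)*(v^2 - 3*v + 2) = v*(v - 2)*(v + 3)*(v - 1)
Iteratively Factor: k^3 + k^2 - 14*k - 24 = (k - 4)*(k^2 + 5*k + 6) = (k - 4)*(k + 3)*(k + 2)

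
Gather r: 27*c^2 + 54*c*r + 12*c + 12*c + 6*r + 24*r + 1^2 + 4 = 27*c^2 + 24*c + r*(54*c + 30) + 5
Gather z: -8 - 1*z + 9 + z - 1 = 0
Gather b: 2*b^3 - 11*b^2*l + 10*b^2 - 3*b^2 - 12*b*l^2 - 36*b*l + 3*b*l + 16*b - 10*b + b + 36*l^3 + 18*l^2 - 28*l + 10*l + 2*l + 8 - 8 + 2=2*b^3 + b^2*(7 - 11*l) + b*(-12*l^2 - 33*l + 7) + 36*l^3 + 18*l^2 - 16*l + 2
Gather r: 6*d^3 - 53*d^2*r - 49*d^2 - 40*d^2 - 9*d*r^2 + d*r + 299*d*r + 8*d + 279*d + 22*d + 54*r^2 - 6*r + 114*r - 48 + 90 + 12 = 6*d^3 - 89*d^2 + 309*d + r^2*(54 - 9*d) + r*(-53*d^2 + 300*d + 108) + 54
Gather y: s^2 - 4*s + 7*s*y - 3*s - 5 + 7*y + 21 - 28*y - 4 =s^2 - 7*s + y*(7*s - 21) + 12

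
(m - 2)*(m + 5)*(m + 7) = m^3 + 10*m^2 + 11*m - 70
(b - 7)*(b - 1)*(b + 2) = b^3 - 6*b^2 - 9*b + 14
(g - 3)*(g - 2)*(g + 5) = g^3 - 19*g + 30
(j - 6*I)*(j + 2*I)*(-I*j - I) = -I*j^3 - 4*j^2 - I*j^2 - 4*j - 12*I*j - 12*I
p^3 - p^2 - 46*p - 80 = (p - 8)*(p + 2)*(p + 5)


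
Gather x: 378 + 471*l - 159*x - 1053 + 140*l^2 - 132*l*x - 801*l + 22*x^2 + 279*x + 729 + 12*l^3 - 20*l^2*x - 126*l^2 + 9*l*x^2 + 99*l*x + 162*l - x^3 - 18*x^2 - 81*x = 12*l^3 + 14*l^2 - 168*l - x^3 + x^2*(9*l + 4) + x*(-20*l^2 - 33*l + 39) + 54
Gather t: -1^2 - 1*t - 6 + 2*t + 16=t + 9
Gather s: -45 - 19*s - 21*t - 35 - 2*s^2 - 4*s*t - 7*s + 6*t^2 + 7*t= -2*s^2 + s*(-4*t - 26) + 6*t^2 - 14*t - 80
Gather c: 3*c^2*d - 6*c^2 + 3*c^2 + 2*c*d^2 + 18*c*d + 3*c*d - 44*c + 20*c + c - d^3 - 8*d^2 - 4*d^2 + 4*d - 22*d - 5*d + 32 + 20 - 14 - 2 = c^2*(3*d - 3) + c*(2*d^2 + 21*d - 23) - d^3 - 12*d^2 - 23*d + 36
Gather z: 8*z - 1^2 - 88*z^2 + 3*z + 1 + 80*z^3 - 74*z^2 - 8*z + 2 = 80*z^3 - 162*z^2 + 3*z + 2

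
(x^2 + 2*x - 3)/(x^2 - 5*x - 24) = (x - 1)/(x - 8)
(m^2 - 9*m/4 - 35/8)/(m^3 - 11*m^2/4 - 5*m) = (m - 7/2)/(m*(m - 4))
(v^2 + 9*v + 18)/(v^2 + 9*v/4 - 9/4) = 4*(v + 6)/(4*v - 3)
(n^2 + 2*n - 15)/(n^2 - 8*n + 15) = (n + 5)/(n - 5)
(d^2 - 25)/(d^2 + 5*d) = (d - 5)/d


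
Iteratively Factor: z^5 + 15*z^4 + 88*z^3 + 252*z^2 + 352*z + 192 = (z + 4)*(z^4 + 11*z^3 + 44*z^2 + 76*z + 48) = (z + 4)^2*(z^3 + 7*z^2 + 16*z + 12) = (z + 2)*(z + 4)^2*(z^2 + 5*z + 6) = (z + 2)*(z + 3)*(z + 4)^2*(z + 2)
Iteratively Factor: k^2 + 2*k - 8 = (k - 2)*(k + 4)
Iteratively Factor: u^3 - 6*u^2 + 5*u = (u - 1)*(u^2 - 5*u) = (u - 5)*(u - 1)*(u)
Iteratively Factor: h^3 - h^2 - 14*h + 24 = (h - 2)*(h^2 + h - 12) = (h - 3)*(h - 2)*(h + 4)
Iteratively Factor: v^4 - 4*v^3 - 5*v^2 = (v)*(v^3 - 4*v^2 - 5*v) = v*(v - 5)*(v^2 + v) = v*(v - 5)*(v + 1)*(v)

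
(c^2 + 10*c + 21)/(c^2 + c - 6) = (c + 7)/(c - 2)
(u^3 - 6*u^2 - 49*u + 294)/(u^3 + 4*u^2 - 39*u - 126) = (u - 7)/(u + 3)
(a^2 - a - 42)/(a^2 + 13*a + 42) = (a - 7)/(a + 7)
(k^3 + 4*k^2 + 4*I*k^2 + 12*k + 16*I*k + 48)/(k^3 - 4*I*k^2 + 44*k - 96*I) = (k + 4)/(k - 8*I)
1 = 1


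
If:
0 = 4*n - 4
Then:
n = 1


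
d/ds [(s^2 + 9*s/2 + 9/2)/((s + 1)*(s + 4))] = (s^2 - 2*s - 9)/(2*(s^4 + 10*s^3 + 33*s^2 + 40*s + 16))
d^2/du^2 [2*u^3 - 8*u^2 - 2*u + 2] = 12*u - 16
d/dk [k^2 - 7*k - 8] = 2*k - 7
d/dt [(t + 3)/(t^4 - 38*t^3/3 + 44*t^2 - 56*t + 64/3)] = 3*(-9*t^3 + 22*t^2 + 254*t - 284)/(9*t^7 - 210*t^6 + 1816*t^5 - 7408*t^4 + 15760*t^3 - 17696*t^2 + 9728*t - 2048)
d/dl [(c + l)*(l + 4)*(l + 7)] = 2*c*l + 11*c + 3*l^2 + 22*l + 28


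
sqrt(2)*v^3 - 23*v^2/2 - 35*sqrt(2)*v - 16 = (v - 8*sqrt(2))*(v + 2*sqrt(2))*(sqrt(2)*v + 1/2)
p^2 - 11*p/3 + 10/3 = (p - 2)*(p - 5/3)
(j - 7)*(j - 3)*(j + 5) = j^3 - 5*j^2 - 29*j + 105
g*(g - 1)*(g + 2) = g^3 + g^2 - 2*g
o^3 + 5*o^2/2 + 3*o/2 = o*(o + 1)*(o + 3/2)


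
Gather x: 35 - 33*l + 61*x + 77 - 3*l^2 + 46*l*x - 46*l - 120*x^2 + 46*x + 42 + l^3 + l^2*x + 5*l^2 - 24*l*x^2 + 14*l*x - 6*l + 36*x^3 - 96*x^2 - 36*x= l^3 + 2*l^2 - 85*l + 36*x^3 + x^2*(-24*l - 216) + x*(l^2 + 60*l + 71) + 154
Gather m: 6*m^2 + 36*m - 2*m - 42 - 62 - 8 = 6*m^2 + 34*m - 112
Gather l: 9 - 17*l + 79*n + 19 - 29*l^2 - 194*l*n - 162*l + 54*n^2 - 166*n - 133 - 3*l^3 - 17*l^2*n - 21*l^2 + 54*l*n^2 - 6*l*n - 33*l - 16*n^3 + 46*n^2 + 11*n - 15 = -3*l^3 + l^2*(-17*n - 50) + l*(54*n^2 - 200*n - 212) - 16*n^3 + 100*n^2 - 76*n - 120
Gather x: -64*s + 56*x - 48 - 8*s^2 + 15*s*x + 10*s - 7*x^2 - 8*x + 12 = -8*s^2 - 54*s - 7*x^2 + x*(15*s + 48) - 36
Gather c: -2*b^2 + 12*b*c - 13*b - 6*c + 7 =-2*b^2 - 13*b + c*(12*b - 6) + 7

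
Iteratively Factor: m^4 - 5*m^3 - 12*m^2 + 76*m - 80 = (m - 5)*(m^3 - 12*m + 16) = (m - 5)*(m + 4)*(m^2 - 4*m + 4) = (m - 5)*(m - 2)*(m + 4)*(m - 2)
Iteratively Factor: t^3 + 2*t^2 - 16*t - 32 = (t - 4)*(t^2 + 6*t + 8) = (t - 4)*(t + 2)*(t + 4)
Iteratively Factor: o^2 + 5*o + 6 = (o + 3)*(o + 2)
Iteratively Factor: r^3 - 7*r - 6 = (r - 3)*(r^2 + 3*r + 2) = (r - 3)*(r + 1)*(r + 2)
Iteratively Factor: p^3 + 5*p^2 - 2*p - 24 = (p - 2)*(p^2 + 7*p + 12) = (p - 2)*(p + 4)*(p + 3)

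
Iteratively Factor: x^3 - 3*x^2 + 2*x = (x - 2)*(x^2 - x) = x*(x - 2)*(x - 1)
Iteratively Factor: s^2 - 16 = (s + 4)*(s - 4)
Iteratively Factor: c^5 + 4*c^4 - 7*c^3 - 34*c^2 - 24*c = (c + 2)*(c^4 + 2*c^3 - 11*c^2 - 12*c) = (c + 1)*(c + 2)*(c^3 + c^2 - 12*c) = c*(c + 1)*(c + 2)*(c^2 + c - 12) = c*(c - 3)*(c + 1)*(c + 2)*(c + 4)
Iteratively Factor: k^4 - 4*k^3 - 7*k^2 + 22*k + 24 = (k - 4)*(k^3 - 7*k - 6) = (k - 4)*(k + 1)*(k^2 - k - 6) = (k - 4)*(k + 1)*(k + 2)*(k - 3)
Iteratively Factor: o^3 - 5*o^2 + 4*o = (o - 4)*(o^2 - o) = o*(o - 4)*(o - 1)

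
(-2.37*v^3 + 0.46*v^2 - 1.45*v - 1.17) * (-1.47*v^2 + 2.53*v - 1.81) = 3.4839*v^5 - 6.6723*v^4 + 7.585*v^3 - 2.7812*v^2 - 0.3356*v + 2.1177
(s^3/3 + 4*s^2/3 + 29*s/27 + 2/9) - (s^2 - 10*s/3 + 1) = s^3/3 + s^2/3 + 119*s/27 - 7/9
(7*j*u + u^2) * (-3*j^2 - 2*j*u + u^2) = -21*j^3*u - 17*j^2*u^2 + 5*j*u^3 + u^4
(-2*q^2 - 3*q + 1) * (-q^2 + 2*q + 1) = 2*q^4 - q^3 - 9*q^2 - q + 1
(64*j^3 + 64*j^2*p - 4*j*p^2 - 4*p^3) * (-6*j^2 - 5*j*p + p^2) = -384*j^5 - 704*j^4*p - 232*j^3*p^2 + 108*j^2*p^3 + 16*j*p^4 - 4*p^5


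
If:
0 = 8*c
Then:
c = 0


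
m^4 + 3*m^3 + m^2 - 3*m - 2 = (m - 1)*(m + 1)^2*(m + 2)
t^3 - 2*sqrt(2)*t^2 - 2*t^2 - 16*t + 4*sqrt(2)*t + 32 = (t - 2)*(t - 4*sqrt(2))*(t + 2*sqrt(2))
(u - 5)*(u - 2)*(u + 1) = u^3 - 6*u^2 + 3*u + 10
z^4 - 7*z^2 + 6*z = z*(z - 2)*(z - 1)*(z + 3)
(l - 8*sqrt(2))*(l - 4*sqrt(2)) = l^2 - 12*sqrt(2)*l + 64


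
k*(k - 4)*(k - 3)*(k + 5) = k^4 - 2*k^3 - 23*k^2 + 60*k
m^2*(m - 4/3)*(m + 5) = m^4 + 11*m^3/3 - 20*m^2/3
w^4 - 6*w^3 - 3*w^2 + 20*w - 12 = (w - 6)*(w - 1)^2*(w + 2)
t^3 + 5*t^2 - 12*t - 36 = (t - 3)*(t + 2)*(t + 6)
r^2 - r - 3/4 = (r - 3/2)*(r + 1/2)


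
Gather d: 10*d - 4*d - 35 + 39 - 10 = 6*d - 6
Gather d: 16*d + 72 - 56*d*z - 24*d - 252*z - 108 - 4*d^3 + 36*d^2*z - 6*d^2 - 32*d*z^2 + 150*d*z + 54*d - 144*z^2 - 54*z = -4*d^3 + d^2*(36*z - 6) + d*(-32*z^2 + 94*z + 46) - 144*z^2 - 306*z - 36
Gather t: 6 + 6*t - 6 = 6*t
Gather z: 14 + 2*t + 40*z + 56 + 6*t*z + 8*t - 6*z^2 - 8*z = 10*t - 6*z^2 + z*(6*t + 32) + 70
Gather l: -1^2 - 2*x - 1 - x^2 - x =-x^2 - 3*x - 2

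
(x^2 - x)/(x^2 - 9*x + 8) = x/(x - 8)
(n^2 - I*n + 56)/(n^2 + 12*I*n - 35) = (n - 8*I)/(n + 5*I)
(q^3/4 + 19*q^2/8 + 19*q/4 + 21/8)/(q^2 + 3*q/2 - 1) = (2*q^3 + 19*q^2 + 38*q + 21)/(4*(2*q^2 + 3*q - 2))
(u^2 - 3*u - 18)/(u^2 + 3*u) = (u - 6)/u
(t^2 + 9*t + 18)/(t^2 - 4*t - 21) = (t + 6)/(t - 7)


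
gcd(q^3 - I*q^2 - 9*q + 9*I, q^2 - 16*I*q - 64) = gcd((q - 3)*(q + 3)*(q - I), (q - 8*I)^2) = 1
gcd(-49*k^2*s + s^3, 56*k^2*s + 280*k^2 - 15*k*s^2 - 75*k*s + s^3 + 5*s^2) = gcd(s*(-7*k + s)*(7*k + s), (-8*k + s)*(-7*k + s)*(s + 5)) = -7*k + s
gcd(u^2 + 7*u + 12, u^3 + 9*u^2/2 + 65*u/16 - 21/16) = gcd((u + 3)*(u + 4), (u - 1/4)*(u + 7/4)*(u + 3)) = u + 3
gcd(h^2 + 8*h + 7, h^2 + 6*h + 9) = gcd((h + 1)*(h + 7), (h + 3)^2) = 1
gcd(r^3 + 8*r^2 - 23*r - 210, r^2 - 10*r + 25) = r - 5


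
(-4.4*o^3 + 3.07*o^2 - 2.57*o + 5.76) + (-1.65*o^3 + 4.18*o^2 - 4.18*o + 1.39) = -6.05*o^3 + 7.25*o^2 - 6.75*o + 7.15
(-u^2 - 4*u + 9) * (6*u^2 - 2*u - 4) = -6*u^4 - 22*u^3 + 66*u^2 - 2*u - 36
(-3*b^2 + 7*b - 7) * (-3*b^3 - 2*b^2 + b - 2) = 9*b^5 - 15*b^4 + 4*b^3 + 27*b^2 - 21*b + 14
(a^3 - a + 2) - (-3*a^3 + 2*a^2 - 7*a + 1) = 4*a^3 - 2*a^2 + 6*a + 1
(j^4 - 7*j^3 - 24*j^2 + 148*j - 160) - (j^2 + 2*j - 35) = j^4 - 7*j^3 - 25*j^2 + 146*j - 125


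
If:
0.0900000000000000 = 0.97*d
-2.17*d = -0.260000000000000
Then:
No Solution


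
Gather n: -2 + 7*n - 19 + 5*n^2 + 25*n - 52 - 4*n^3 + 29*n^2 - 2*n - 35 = -4*n^3 + 34*n^2 + 30*n - 108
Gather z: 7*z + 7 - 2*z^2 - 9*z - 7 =-2*z^2 - 2*z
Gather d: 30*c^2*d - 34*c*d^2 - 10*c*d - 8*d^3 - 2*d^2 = -8*d^3 + d^2*(-34*c - 2) + d*(30*c^2 - 10*c)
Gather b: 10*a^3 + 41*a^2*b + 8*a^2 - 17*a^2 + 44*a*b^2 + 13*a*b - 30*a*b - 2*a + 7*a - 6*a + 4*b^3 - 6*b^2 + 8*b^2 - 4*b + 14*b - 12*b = 10*a^3 - 9*a^2 - a + 4*b^3 + b^2*(44*a + 2) + b*(41*a^2 - 17*a - 2)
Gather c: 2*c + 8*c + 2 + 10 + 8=10*c + 20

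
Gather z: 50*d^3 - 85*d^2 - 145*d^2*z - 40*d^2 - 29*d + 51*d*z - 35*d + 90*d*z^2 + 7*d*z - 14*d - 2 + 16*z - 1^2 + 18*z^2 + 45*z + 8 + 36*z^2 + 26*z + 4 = 50*d^3 - 125*d^2 - 78*d + z^2*(90*d + 54) + z*(-145*d^2 + 58*d + 87) + 9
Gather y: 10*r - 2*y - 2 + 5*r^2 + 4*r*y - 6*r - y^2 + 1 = 5*r^2 + 4*r - y^2 + y*(4*r - 2) - 1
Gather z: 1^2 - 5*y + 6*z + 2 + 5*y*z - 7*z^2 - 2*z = -5*y - 7*z^2 + z*(5*y + 4) + 3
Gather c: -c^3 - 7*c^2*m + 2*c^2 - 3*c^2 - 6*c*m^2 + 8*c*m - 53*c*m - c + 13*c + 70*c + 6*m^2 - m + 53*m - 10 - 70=-c^3 + c^2*(-7*m - 1) + c*(-6*m^2 - 45*m + 82) + 6*m^2 + 52*m - 80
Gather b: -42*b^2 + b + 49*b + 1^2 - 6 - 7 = -42*b^2 + 50*b - 12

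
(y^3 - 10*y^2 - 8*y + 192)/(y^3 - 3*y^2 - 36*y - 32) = (y - 6)/(y + 1)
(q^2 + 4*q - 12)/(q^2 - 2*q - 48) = (q - 2)/(q - 8)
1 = 1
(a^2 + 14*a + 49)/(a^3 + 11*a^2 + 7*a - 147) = 1/(a - 3)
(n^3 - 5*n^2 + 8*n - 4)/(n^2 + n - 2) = (n^2 - 4*n + 4)/(n + 2)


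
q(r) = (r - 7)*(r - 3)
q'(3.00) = -4.00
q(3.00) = 0.00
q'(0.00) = -10.00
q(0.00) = 21.00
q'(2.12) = -5.76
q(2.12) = 4.29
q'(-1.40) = -12.80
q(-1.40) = 36.96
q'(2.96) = -4.08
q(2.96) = 0.16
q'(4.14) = -1.72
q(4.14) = -3.26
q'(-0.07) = -10.14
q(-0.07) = 21.70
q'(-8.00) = -26.00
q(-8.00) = 165.00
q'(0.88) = -8.24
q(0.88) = 12.97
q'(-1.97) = -13.94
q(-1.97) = 44.58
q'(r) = 2*r - 10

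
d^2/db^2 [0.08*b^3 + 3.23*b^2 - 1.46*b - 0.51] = 0.48*b + 6.46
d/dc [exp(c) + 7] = exp(c)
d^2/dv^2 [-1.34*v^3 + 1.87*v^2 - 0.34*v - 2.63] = 3.74 - 8.04*v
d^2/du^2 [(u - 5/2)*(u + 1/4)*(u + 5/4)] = 6*u - 2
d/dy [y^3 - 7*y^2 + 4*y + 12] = 3*y^2 - 14*y + 4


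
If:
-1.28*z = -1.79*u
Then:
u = 0.715083798882682*z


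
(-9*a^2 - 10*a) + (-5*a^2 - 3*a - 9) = -14*a^2 - 13*a - 9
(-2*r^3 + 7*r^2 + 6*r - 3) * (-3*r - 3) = 6*r^4 - 15*r^3 - 39*r^2 - 9*r + 9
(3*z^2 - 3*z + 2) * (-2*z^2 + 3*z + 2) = -6*z^4 + 15*z^3 - 7*z^2 + 4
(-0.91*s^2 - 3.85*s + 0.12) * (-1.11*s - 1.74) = 1.0101*s^3 + 5.8569*s^2 + 6.5658*s - 0.2088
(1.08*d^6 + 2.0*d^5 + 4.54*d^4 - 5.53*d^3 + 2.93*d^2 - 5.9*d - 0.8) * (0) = 0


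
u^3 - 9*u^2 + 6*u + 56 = (u - 7)*(u - 4)*(u + 2)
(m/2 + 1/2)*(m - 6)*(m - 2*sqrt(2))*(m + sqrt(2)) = m^4/2 - 5*m^3/2 - sqrt(2)*m^3/2 - 5*m^2 + 5*sqrt(2)*m^2/2 + 3*sqrt(2)*m + 10*m + 12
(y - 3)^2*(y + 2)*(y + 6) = y^4 + 2*y^3 - 27*y^2 + 108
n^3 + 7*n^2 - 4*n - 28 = (n - 2)*(n + 2)*(n + 7)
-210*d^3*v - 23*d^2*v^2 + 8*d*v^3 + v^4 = v*(-5*d + v)*(6*d + v)*(7*d + v)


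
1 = 1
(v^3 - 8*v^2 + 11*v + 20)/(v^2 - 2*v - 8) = (v^2 - 4*v - 5)/(v + 2)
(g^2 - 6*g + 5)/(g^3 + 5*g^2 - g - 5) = (g - 5)/(g^2 + 6*g + 5)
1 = 1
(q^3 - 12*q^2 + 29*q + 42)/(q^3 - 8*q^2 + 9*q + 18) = (q - 7)/(q - 3)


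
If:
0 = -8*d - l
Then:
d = -l/8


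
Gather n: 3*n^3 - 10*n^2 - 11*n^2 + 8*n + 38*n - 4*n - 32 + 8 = 3*n^3 - 21*n^2 + 42*n - 24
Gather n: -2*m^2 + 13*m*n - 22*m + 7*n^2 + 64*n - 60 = -2*m^2 - 22*m + 7*n^2 + n*(13*m + 64) - 60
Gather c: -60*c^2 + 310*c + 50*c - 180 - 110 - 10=-60*c^2 + 360*c - 300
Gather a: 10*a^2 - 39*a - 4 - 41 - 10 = 10*a^2 - 39*a - 55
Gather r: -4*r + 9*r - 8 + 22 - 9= 5*r + 5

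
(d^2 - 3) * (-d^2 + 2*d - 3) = -d^4 + 2*d^3 - 6*d + 9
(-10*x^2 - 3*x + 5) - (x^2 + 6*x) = -11*x^2 - 9*x + 5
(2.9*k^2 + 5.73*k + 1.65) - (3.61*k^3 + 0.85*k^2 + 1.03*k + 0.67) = -3.61*k^3 + 2.05*k^2 + 4.7*k + 0.98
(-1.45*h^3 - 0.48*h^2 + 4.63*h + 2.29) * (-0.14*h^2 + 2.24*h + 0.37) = 0.203*h^5 - 3.1808*h^4 - 2.2599*h^3 + 9.873*h^2 + 6.8427*h + 0.8473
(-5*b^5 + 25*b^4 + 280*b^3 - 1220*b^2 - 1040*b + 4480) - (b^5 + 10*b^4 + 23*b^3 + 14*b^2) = -6*b^5 + 15*b^4 + 257*b^3 - 1234*b^2 - 1040*b + 4480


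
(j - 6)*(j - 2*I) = j^2 - 6*j - 2*I*j + 12*I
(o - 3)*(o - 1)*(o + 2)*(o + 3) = o^4 + o^3 - 11*o^2 - 9*o + 18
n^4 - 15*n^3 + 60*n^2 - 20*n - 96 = (n - 8)*(n - 6)*(n - 2)*(n + 1)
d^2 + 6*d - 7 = (d - 1)*(d + 7)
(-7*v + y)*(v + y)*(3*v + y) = -21*v^3 - 25*v^2*y - 3*v*y^2 + y^3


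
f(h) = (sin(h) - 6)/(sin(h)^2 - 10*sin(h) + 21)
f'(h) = (-2*sin(h)*cos(h) + 10*cos(h))*(sin(h) - 6)/(sin(h)^2 - 10*sin(h) + 21)^2 + cos(h)/(sin(h)^2 - 10*sin(h) + 21)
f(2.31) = -0.37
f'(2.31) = 0.10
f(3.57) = -0.25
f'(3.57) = 0.06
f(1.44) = -0.42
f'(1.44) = -0.03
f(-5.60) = -0.36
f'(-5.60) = -0.11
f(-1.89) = -0.22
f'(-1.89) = 0.02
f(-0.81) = -0.23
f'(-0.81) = -0.04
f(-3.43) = -0.31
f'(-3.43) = 0.10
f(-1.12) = -0.22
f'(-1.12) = -0.02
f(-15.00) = -0.24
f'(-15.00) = 0.05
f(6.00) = -0.26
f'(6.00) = -0.07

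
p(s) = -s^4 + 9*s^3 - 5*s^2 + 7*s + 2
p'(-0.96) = 45.02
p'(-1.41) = 85.99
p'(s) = -4*s^3 + 27*s^2 - 10*s + 7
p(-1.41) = -46.99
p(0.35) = 4.21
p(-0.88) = -14.76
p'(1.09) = 23.00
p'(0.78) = 13.73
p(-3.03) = -399.77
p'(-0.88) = 39.43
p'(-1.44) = 89.33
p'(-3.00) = 388.00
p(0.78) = 8.32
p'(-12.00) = 10927.00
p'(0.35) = 6.64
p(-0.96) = -18.14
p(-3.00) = -388.00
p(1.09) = 13.93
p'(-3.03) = 396.46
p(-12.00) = -37090.00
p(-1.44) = -49.62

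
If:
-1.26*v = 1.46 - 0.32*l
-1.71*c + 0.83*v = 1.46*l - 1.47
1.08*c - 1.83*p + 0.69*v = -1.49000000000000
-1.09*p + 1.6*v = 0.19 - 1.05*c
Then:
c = -351.29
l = 481.28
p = -160.86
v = 121.07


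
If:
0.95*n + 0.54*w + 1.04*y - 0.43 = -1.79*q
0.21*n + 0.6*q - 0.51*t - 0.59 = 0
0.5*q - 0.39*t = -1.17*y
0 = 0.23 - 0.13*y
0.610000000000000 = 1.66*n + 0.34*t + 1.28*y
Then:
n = 6.91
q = -34.27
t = -38.62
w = 98.81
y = 1.77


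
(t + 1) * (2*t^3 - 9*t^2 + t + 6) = 2*t^4 - 7*t^3 - 8*t^2 + 7*t + 6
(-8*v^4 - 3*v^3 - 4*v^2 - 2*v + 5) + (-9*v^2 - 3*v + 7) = -8*v^4 - 3*v^3 - 13*v^2 - 5*v + 12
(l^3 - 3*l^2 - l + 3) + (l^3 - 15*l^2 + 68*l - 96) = 2*l^3 - 18*l^2 + 67*l - 93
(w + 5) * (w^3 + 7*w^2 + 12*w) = w^4 + 12*w^3 + 47*w^2 + 60*w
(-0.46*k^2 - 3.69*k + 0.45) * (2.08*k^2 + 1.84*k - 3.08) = -0.9568*k^4 - 8.5216*k^3 - 4.4368*k^2 + 12.1932*k - 1.386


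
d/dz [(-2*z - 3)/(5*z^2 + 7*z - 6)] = (10*z^2 + 30*z + 33)/(25*z^4 + 70*z^3 - 11*z^2 - 84*z + 36)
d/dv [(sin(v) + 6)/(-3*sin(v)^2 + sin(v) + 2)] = (3*sin(v)^2 + 36*sin(v) - 4)*cos(v)/(-3*sin(v)^2 + sin(v) + 2)^2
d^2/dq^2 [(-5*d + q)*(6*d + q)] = 2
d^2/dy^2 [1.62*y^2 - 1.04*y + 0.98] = 3.24000000000000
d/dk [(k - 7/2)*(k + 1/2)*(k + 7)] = 3*k^2 + 8*k - 91/4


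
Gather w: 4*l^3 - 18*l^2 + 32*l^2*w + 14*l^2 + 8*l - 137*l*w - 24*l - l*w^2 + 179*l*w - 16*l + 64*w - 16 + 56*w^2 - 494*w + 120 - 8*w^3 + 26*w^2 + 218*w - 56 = 4*l^3 - 4*l^2 - 32*l - 8*w^3 + w^2*(82 - l) + w*(32*l^2 + 42*l - 212) + 48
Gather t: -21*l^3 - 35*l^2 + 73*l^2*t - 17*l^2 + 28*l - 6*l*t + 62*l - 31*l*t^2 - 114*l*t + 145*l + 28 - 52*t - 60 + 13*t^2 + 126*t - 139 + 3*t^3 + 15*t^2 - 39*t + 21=-21*l^3 - 52*l^2 + 235*l + 3*t^3 + t^2*(28 - 31*l) + t*(73*l^2 - 120*l + 35) - 150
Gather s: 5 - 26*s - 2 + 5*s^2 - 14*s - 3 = 5*s^2 - 40*s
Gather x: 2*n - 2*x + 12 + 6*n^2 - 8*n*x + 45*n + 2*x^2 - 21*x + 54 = 6*n^2 + 47*n + 2*x^2 + x*(-8*n - 23) + 66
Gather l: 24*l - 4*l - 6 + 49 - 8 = 20*l + 35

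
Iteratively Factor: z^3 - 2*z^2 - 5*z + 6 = (z - 3)*(z^2 + z - 2) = (z - 3)*(z - 1)*(z + 2)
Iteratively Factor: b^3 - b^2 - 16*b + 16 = (b - 1)*(b^2 - 16) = (b - 4)*(b - 1)*(b + 4)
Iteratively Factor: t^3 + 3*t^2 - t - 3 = (t - 1)*(t^2 + 4*t + 3) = (t - 1)*(t + 1)*(t + 3)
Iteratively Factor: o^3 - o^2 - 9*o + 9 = (o + 3)*(o^2 - 4*o + 3) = (o - 3)*(o + 3)*(o - 1)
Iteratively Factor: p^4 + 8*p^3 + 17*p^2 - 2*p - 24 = (p + 2)*(p^3 + 6*p^2 + 5*p - 12) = (p - 1)*(p + 2)*(p^2 + 7*p + 12) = (p - 1)*(p + 2)*(p + 4)*(p + 3)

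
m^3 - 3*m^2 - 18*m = m*(m - 6)*(m + 3)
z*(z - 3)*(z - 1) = z^3 - 4*z^2 + 3*z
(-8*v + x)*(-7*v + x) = 56*v^2 - 15*v*x + x^2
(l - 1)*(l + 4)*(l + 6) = l^3 + 9*l^2 + 14*l - 24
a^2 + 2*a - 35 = (a - 5)*(a + 7)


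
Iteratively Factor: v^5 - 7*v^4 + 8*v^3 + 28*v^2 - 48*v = (v - 2)*(v^4 - 5*v^3 - 2*v^2 + 24*v) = (v - 4)*(v - 2)*(v^3 - v^2 - 6*v) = v*(v - 4)*(v - 2)*(v^2 - v - 6) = v*(v - 4)*(v - 3)*(v - 2)*(v + 2)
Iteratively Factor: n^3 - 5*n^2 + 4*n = (n)*(n^2 - 5*n + 4) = n*(n - 1)*(n - 4)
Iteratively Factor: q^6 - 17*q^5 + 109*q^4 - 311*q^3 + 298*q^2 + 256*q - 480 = (q - 4)*(q^5 - 13*q^4 + 57*q^3 - 83*q^2 - 34*q + 120) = (q - 4)*(q + 1)*(q^4 - 14*q^3 + 71*q^2 - 154*q + 120) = (q - 5)*(q - 4)*(q + 1)*(q^3 - 9*q^2 + 26*q - 24) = (q - 5)*(q - 4)^2*(q + 1)*(q^2 - 5*q + 6) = (q - 5)*(q - 4)^2*(q - 3)*(q + 1)*(q - 2)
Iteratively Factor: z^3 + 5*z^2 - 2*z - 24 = (z - 2)*(z^2 + 7*z + 12) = (z - 2)*(z + 4)*(z + 3)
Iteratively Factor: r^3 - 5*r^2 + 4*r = (r - 4)*(r^2 - r) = (r - 4)*(r - 1)*(r)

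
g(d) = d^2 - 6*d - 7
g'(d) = 2*d - 6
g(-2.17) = 10.73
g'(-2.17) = -10.34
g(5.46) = -9.95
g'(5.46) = 4.92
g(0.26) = -8.49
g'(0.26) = -5.48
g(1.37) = -13.34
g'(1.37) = -3.26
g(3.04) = -16.00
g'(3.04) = 0.08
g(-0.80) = -1.56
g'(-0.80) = -7.60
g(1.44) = -13.57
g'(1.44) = -3.12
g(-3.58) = 27.30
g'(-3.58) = -13.16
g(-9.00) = 128.00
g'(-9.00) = -24.00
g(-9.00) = 128.00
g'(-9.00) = -24.00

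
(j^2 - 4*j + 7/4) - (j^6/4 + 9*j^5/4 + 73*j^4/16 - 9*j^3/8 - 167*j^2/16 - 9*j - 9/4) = -j^6/4 - 9*j^5/4 - 73*j^4/16 + 9*j^3/8 + 183*j^2/16 + 5*j + 4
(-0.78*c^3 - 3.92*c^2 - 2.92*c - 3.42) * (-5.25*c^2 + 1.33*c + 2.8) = 4.095*c^5 + 19.5426*c^4 + 7.9324*c^3 + 3.0954*c^2 - 12.7246*c - 9.576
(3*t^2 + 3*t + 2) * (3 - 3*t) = -9*t^3 + 3*t + 6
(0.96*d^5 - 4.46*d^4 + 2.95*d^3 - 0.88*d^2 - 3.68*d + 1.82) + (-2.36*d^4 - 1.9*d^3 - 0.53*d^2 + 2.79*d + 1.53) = 0.96*d^5 - 6.82*d^4 + 1.05*d^3 - 1.41*d^2 - 0.89*d + 3.35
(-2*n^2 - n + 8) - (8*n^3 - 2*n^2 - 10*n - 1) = -8*n^3 + 9*n + 9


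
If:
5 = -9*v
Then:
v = -5/9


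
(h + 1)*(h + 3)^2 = h^3 + 7*h^2 + 15*h + 9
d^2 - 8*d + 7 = (d - 7)*(d - 1)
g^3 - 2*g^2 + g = g*(g - 1)^2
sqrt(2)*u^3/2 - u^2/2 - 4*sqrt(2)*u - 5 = (u - 5*sqrt(2)/2)*(u + sqrt(2))*(sqrt(2)*u/2 + 1)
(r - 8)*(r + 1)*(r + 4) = r^3 - 3*r^2 - 36*r - 32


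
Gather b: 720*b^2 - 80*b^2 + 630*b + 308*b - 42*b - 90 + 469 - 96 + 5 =640*b^2 + 896*b + 288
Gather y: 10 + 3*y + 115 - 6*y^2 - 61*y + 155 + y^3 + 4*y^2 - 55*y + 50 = y^3 - 2*y^2 - 113*y + 330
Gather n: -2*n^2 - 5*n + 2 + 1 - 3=-2*n^2 - 5*n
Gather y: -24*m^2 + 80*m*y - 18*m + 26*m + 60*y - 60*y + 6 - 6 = -24*m^2 + 80*m*y + 8*m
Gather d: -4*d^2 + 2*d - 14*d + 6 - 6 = -4*d^2 - 12*d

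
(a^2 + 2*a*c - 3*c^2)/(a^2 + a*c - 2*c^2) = (a + 3*c)/(a + 2*c)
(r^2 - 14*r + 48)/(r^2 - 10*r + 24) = (r - 8)/(r - 4)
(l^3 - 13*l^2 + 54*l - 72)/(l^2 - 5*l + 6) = (l^2 - 10*l + 24)/(l - 2)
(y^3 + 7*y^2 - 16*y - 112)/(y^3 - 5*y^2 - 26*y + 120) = (y^2 + 11*y + 28)/(y^2 - y - 30)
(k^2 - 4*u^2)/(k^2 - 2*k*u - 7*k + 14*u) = (k + 2*u)/(k - 7)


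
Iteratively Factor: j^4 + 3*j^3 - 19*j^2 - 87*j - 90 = (j + 3)*(j^3 - 19*j - 30) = (j + 2)*(j + 3)*(j^2 - 2*j - 15) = (j + 2)*(j + 3)^2*(j - 5)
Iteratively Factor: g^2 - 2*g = (g)*(g - 2)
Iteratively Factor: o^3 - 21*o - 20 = (o - 5)*(o^2 + 5*o + 4) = (o - 5)*(o + 4)*(o + 1)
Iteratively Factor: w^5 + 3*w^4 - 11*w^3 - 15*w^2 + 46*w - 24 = (w - 2)*(w^4 + 5*w^3 - w^2 - 17*w + 12) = (w - 2)*(w + 3)*(w^3 + 2*w^2 - 7*w + 4) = (w - 2)*(w - 1)*(w + 3)*(w^2 + 3*w - 4) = (w - 2)*(w - 1)^2*(w + 3)*(w + 4)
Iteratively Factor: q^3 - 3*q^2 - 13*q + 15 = (q + 3)*(q^2 - 6*q + 5) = (q - 5)*(q + 3)*(q - 1)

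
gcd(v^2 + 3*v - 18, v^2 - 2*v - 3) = v - 3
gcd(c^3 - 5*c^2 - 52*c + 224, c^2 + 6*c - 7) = c + 7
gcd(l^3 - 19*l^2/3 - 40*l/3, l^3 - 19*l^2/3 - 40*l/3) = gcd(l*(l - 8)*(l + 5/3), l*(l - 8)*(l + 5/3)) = l^3 - 19*l^2/3 - 40*l/3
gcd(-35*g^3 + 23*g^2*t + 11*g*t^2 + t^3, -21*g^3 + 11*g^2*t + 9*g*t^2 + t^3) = -7*g^2 + 6*g*t + t^2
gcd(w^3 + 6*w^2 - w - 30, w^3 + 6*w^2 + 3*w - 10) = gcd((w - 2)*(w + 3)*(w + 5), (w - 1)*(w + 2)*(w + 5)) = w + 5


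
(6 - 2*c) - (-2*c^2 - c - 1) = 2*c^2 - c + 7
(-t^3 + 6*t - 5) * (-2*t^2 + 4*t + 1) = 2*t^5 - 4*t^4 - 13*t^3 + 34*t^2 - 14*t - 5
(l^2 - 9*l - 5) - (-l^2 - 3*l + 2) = 2*l^2 - 6*l - 7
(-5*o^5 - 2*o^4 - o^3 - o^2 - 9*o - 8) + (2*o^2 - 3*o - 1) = -5*o^5 - 2*o^4 - o^3 + o^2 - 12*o - 9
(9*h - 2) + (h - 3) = 10*h - 5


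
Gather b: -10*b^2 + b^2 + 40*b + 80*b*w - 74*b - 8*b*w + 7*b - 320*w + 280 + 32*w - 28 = -9*b^2 + b*(72*w - 27) - 288*w + 252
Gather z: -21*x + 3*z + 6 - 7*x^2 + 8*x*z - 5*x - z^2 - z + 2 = -7*x^2 - 26*x - z^2 + z*(8*x + 2) + 8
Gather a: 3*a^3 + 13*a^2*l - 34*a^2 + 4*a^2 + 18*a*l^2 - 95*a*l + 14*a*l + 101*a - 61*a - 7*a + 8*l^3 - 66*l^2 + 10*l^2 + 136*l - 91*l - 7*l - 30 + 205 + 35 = 3*a^3 + a^2*(13*l - 30) + a*(18*l^2 - 81*l + 33) + 8*l^3 - 56*l^2 + 38*l + 210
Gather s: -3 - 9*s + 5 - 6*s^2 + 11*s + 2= -6*s^2 + 2*s + 4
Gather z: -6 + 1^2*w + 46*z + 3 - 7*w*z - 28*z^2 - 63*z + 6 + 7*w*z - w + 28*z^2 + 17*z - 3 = 0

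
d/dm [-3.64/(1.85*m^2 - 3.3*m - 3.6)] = (13.468*m - 12.012)/(-1.85*m^2 + 3.3*m + 3.6)^2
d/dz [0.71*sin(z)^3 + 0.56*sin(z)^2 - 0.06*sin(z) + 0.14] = (2.13*sin(z)^2 + 1.12*sin(z) - 0.06)*cos(z)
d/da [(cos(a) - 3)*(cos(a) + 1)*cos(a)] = 3*sin(a)^3 + 4*sin(a)*cos(a)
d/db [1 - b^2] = -2*b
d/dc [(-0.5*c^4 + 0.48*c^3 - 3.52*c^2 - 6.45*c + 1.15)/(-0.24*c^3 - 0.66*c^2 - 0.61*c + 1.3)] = (0.12*c^6 + 0.66*c^5 - 0.2466*c^4 - 6.2816*c^3 + 0.590199999999999*c^2 - 7.634*c - 7.6835)/(0.0576*c^6 + 0.3168*c^5 + 0.7284*c^4 + 0.1812*c^3 - 1.3439*c^2 - 1.586*c + 1.69)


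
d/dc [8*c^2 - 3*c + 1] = 16*c - 3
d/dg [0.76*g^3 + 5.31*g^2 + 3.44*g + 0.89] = 2.28*g^2 + 10.62*g + 3.44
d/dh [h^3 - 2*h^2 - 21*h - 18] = 3*h^2 - 4*h - 21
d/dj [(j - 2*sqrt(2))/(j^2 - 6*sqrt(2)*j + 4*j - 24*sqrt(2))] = (j^2 - 6*sqrt(2)*j + 4*j - 2*(j - 2*sqrt(2))*(j - 3*sqrt(2) + 2) - 24*sqrt(2))/(j^2 - 6*sqrt(2)*j + 4*j - 24*sqrt(2))^2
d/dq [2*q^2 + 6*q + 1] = 4*q + 6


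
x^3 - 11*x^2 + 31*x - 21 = (x - 7)*(x - 3)*(x - 1)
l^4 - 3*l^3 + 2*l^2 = l^2*(l - 2)*(l - 1)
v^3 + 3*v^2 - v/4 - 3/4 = (v - 1/2)*(v + 1/2)*(v + 3)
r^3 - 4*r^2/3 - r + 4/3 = (r - 4/3)*(r - 1)*(r + 1)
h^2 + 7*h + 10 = (h + 2)*(h + 5)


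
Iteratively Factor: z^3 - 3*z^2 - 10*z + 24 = (z - 4)*(z^2 + z - 6) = (z - 4)*(z - 2)*(z + 3)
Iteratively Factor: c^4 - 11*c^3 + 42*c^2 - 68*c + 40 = (c - 5)*(c^3 - 6*c^2 + 12*c - 8) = (c - 5)*(c - 2)*(c^2 - 4*c + 4) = (c - 5)*(c - 2)^2*(c - 2)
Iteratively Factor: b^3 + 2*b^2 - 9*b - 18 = (b - 3)*(b^2 + 5*b + 6) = (b - 3)*(b + 2)*(b + 3)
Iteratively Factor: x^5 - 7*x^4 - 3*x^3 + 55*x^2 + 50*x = (x - 5)*(x^4 - 2*x^3 - 13*x^2 - 10*x) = x*(x - 5)*(x^3 - 2*x^2 - 13*x - 10) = x*(x - 5)*(x + 2)*(x^2 - 4*x - 5) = x*(x - 5)*(x + 1)*(x + 2)*(x - 5)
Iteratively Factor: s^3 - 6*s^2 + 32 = (s - 4)*(s^2 - 2*s - 8) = (s - 4)^2*(s + 2)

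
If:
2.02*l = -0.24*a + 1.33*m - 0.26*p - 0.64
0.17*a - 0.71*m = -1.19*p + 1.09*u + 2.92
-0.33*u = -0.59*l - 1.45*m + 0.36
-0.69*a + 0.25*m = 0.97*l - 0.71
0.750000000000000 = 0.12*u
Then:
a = 2.44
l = -0.52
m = 1.88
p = 8.95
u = 6.25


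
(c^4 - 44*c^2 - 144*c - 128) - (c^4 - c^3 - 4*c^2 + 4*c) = c^3 - 40*c^2 - 148*c - 128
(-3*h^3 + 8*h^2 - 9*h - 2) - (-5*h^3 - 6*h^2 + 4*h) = 2*h^3 + 14*h^2 - 13*h - 2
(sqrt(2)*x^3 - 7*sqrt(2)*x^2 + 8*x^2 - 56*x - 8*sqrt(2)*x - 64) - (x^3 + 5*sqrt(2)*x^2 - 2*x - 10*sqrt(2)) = -x^3 + sqrt(2)*x^3 - 12*sqrt(2)*x^2 + 8*x^2 - 54*x - 8*sqrt(2)*x - 64 + 10*sqrt(2)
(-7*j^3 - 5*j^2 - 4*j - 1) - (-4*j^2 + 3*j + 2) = -7*j^3 - j^2 - 7*j - 3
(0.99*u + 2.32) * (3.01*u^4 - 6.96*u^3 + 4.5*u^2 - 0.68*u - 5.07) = 2.9799*u^5 + 0.0927999999999995*u^4 - 11.6922*u^3 + 9.7668*u^2 - 6.5969*u - 11.7624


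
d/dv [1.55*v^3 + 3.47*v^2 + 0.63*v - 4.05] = 4.65*v^2 + 6.94*v + 0.63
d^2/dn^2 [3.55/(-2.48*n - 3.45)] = -43.66784/(2.48*n + 3.45)^3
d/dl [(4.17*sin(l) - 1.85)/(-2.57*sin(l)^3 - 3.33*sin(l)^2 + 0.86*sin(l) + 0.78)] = (21.4338*sin(l)^3 - 0.377399999999998*sin(l)^2 - 12.321*sin(l) + 4.8436)*cos(l)/(6.6049*sin(l)^6 + 17.1162*sin(l)^5 + 6.6685*sin(l)^4 - 9.7368*sin(l)^3 - 4.4552*sin(l)^2 + 1.3416*sin(l) + 0.6084)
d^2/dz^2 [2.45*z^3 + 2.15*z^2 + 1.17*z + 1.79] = 14.7*z + 4.3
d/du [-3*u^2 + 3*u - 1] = 3 - 6*u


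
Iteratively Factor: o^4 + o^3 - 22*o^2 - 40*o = (o + 2)*(o^3 - o^2 - 20*o) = (o - 5)*(o + 2)*(o^2 + 4*o) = o*(o - 5)*(o + 2)*(o + 4)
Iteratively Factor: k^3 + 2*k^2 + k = (k + 1)*(k^2 + k) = k*(k + 1)*(k + 1)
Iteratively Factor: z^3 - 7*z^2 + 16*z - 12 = (z - 3)*(z^2 - 4*z + 4) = (z - 3)*(z - 2)*(z - 2)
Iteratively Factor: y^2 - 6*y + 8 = (y - 4)*(y - 2)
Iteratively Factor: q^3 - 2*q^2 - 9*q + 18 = (q - 2)*(q^2 - 9) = (q - 3)*(q - 2)*(q + 3)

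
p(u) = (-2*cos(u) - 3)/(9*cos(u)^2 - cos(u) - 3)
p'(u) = (18*sin(u)*cos(u) - sin(u))*(-2*cos(u) - 3)/(9*cos(u)^2 - cos(u) - 3)^2 + 2*sin(u)/(9*cos(u)^2 - cos(u) - 3)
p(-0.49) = -1.53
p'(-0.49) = 3.12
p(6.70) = -1.34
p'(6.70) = -2.09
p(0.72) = -3.37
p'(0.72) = -19.89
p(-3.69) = -0.29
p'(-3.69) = 0.80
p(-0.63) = -2.23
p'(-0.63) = 8.04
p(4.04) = -1.57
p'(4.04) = -14.90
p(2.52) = -0.37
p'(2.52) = 1.19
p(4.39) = 1.33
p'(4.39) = -3.68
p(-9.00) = -0.22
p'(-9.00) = -0.44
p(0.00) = -1.00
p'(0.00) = 0.00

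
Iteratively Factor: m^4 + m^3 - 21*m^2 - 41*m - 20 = (m + 1)*(m^3 - 21*m - 20) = (m + 1)*(m + 4)*(m^2 - 4*m - 5) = (m - 5)*(m + 1)*(m + 4)*(m + 1)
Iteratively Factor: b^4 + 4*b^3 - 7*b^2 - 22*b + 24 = (b + 3)*(b^3 + b^2 - 10*b + 8) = (b + 3)*(b + 4)*(b^2 - 3*b + 2) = (b - 2)*(b + 3)*(b + 4)*(b - 1)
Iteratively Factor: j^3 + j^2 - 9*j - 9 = (j + 1)*(j^2 - 9) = (j - 3)*(j + 1)*(j + 3)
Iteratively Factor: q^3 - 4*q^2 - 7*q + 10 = (q - 1)*(q^2 - 3*q - 10) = (q - 1)*(q + 2)*(q - 5)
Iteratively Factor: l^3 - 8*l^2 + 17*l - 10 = (l - 2)*(l^2 - 6*l + 5) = (l - 2)*(l - 1)*(l - 5)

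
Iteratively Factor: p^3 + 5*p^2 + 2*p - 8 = (p - 1)*(p^2 + 6*p + 8) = (p - 1)*(p + 4)*(p + 2)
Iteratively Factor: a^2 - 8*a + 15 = (a - 3)*(a - 5)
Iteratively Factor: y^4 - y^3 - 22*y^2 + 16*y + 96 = (y + 2)*(y^3 - 3*y^2 - 16*y + 48) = (y - 4)*(y + 2)*(y^2 + y - 12) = (y - 4)*(y - 3)*(y + 2)*(y + 4)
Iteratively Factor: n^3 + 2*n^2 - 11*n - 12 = (n + 4)*(n^2 - 2*n - 3) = (n + 1)*(n + 4)*(n - 3)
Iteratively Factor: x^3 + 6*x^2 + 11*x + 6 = (x + 3)*(x^2 + 3*x + 2) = (x + 1)*(x + 3)*(x + 2)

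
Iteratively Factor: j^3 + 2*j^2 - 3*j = (j)*(j^2 + 2*j - 3) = j*(j - 1)*(j + 3)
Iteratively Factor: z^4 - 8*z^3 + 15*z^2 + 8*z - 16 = (z - 1)*(z^3 - 7*z^2 + 8*z + 16) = (z - 1)*(z + 1)*(z^2 - 8*z + 16) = (z - 4)*(z - 1)*(z + 1)*(z - 4)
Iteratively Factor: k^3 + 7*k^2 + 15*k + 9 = (k + 1)*(k^2 + 6*k + 9) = (k + 1)*(k + 3)*(k + 3)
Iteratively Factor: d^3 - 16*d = (d)*(d^2 - 16) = d*(d + 4)*(d - 4)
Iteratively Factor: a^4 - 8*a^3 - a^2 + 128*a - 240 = (a + 4)*(a^3 - 12*a^2 + 47*a - 60) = (a - 3)*(a + 4)*(a^2 - 9*a + 20) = (a - 5)*(a - 3)*(a + 4)*(a - 4)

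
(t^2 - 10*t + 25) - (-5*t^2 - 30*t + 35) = 6*t^2 + 20*t - 10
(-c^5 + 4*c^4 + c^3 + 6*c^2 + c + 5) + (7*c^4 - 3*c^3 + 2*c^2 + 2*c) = -c^5 + 11*c^4 - 2*c^3 + 8*c^2 + 3*c + 5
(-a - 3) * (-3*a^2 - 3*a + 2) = 3*a^3 + 12*a^2 + 7*a - 6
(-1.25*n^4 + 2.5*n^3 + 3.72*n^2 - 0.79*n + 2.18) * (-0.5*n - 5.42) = 0.625*n^5 + 5.525*n^4 - 15.41*n^3 - 19.7674*n^2 + 3.1918*n - 11.8156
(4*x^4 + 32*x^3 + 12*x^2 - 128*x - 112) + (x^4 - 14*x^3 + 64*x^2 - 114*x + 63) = 5*x^4 + 18*x^3 + 76*x^2 - 242*x - 49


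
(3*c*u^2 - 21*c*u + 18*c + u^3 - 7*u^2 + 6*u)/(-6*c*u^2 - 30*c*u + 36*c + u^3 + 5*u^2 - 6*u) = (3*c*u - 18*c + u^2 - 6*u)/(-6*c*u - 36*c + u^2 + 6*u)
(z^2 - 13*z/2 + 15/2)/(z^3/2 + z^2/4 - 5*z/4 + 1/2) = 2*(2*z^2 - 13*z + 15)/(2*z^3 + z^2 - 5*z + 2)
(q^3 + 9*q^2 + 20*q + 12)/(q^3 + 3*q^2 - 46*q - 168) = (q^2 + 3*q + 2)/(q^2 - 3*q - 28)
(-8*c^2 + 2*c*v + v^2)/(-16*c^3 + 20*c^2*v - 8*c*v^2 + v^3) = (4*c + v)/(8*c^2 - 6*c*v + v^2)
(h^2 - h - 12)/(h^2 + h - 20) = (h + 3)/(h + 5)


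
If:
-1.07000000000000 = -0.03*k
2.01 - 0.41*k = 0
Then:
No Solution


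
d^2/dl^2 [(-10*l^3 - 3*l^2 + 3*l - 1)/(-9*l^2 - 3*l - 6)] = 2*(-86*l^3 + 33*l^2 + 183*l + 13)/(3*(27*l^6 + 27*l^5 + 63*l^4 + 37*l^3 + 42*l^2 + 12*l + 8))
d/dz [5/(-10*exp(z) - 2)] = 25*exp(z)/(2*(5*exp(z) + 1)^2)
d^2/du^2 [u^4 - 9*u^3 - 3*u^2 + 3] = 12*u^2 - 54*u - 6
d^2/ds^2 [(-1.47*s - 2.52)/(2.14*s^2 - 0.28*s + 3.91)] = (-(1.47*s + 2.52)*(4.28*s - 0.28)*(8.56*s - 0.56) + (18.8748*s + 9.9624)*(2.14*s^2 - 0.28*s + 3.91))/(2.14*s^2 - 0.28*s + 3.91)^3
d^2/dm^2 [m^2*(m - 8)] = 6*m - 16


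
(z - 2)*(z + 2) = z^2 - 4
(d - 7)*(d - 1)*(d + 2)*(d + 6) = d^4 - 45*d^2 - 40*d + 84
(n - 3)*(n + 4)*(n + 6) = n^3 + 7*n^2 - 6*n - 72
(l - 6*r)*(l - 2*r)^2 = l^3 - 10*l^2*r + 28*l*r^2 - 24*r^3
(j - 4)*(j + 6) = j^2 + 2*j - 24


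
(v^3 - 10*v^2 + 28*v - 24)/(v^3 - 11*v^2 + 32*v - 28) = (v - 6)/(v - 7)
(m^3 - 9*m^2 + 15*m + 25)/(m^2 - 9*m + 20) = (m^2 - 4*m - 5)/(m - 4)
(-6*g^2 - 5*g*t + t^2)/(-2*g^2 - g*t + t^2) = (-6*g + t)/(-2*g + t)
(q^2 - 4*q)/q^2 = (q - 4)/q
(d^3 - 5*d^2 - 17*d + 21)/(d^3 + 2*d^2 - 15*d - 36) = (d^2 - 8*d + 7)/(d^2 - d - 12)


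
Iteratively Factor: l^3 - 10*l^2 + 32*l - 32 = (l - 4)*(l^2 - 6*l + 8) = (l - 4)*(l - 2)*(l - 4)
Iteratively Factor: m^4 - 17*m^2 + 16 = (m - 1)*(m^3 + m^2 - 16*m - 16) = (m - 1)*(m + 4)*(m^2 - 3*m - 4) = (m - 1)*(m + 1)*(m + 4)*(m - 4)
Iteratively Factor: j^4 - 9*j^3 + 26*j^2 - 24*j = (j - 4)*(j^3 - 5*j^2 + 6*j) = j*(j - 4)*(j^2 - 5*j + 6) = j*(j - 4)*(j - 2)*(j - 3)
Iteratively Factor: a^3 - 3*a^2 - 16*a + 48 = (a - 4)*(a^2 + a - 12) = (a - 4)*(a - 3)*(a + 4)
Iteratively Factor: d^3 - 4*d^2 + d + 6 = (d - 3)*(d^2 - d - 2) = (d - 3)*(d + 1)*(d - 2)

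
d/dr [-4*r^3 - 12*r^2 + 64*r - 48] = -12*r^2 - 24*r + 64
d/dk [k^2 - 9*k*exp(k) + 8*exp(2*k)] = -9*k*exp(k) + 2*k + 16*exp(2*k) - 9*exp(k)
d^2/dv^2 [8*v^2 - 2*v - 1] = 16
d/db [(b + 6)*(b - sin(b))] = b - (b + 6)*(cos(b) - 1) - sin(b)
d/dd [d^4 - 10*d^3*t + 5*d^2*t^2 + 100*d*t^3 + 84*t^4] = 4*d^3 - 30*d^2*t + 10*d*t^2 + 100*t^3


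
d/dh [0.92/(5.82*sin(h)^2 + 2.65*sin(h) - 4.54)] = -(10.7088*sin(h) + 2.438)*cos(h)/(5.82*sin(h)^2 + 2.65*sin(h) - 4.54)^2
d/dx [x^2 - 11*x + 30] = 2*x - 11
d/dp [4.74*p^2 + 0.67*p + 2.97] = 9.48*p + 0.67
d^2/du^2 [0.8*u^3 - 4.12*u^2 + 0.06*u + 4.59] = 4.8*u - 8.24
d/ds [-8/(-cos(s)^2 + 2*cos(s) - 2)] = 16*(cos(s) - 1)*sin(s)/(cos(s)^2 - 2*cos(s) + 2)^2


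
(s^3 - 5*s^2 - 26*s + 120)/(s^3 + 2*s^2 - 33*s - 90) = (s - 4)/(s + 3)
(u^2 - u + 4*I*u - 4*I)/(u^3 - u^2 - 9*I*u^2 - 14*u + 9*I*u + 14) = (u + 4*I)/(u^2 - 9*I*u - 14)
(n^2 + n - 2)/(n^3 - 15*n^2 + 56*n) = (n^2 + n - 2)/(n*(n^2 - 15*n + 56))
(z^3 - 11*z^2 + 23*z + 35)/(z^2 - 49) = (z^2 - 4*z - 5)/(z + 7)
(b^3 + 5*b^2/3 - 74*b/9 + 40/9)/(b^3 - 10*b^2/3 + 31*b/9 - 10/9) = (b + 4)/(b - 1)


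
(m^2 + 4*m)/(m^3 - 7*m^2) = (m + 4)/(m*(m - 7))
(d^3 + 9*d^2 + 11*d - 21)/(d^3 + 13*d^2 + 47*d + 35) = (d^2 + 2*d - 3)/(d^2 + 6*d + 5)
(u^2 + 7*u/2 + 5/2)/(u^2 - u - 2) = (u + 5/2)/(u - 2)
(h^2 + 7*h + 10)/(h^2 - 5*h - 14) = (h + 5)/(h - 7)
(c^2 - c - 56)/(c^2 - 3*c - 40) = (c + 7)/(c + 5)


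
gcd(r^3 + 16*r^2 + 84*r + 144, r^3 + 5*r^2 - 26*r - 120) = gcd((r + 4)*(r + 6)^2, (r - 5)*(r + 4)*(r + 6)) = r^2 + 10*r + 24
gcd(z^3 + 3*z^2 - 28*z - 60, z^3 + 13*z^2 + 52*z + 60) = z^2 + 8*z + 12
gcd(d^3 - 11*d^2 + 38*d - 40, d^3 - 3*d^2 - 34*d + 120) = d^2 - 9*d + 20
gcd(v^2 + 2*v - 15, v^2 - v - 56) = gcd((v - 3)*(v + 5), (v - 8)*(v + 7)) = 1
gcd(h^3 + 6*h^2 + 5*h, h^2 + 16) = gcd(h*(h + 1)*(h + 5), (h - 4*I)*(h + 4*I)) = 1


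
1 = 1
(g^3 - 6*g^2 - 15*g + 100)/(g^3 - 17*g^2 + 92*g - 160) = (g^2 - g - 20)/(g^2 - 12*g + 32)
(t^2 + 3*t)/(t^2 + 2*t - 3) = t/(t - 1)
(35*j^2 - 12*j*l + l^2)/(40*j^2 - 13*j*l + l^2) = (7*j - l)/(8*j - l)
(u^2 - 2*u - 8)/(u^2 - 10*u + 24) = (u + 2)/(u - 6)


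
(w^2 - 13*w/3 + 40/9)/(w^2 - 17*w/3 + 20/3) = (w - 8/3)/(w - 4)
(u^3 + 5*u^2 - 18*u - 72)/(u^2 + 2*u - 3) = (u^2 + 2*u - 24)/(u - 1)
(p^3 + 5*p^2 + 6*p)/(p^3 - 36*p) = (p^2 + 5*p + 6)/(p^2 - 36)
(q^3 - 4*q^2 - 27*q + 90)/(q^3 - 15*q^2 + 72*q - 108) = (q + 5)/(q - 6)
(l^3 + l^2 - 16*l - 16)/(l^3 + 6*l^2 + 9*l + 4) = (l - 4)/(l + 1)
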